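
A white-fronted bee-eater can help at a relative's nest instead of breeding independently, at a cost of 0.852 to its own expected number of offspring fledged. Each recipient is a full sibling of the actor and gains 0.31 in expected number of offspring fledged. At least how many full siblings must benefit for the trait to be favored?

6

r to a full sibling = 1/2 (full sibs share both parents — two paths of length 2: r = 2·(1/2)^2 = 1/2).
Hamilton's rule: n·r·B > C  ⇒  n > C/(r·B) = 0.852/(0.5·0.31) = 5.497.
The smallest integer exceeding 5.497 is 6.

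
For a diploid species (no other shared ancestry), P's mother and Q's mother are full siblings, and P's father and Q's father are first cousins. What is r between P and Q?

0.15625

Wright's path rule: contributions from independent ancestry routes add.
P and Q are related in two ways: first cousins through their mothers (r = 1/8) and second cousins through their fathers (r = 1/32).
r = 1/8 + 1/32 = 0.15625.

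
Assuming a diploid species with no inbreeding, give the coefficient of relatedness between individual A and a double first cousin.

0.25

Double first cousins share both grandparent pairs — four paths of length 4: r = 4·(1/2)^4 = 1/4.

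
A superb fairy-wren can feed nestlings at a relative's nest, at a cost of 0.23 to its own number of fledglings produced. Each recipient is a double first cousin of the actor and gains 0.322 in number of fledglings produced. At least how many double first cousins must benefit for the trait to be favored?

3

r to a double first cousin = 1/4 (double first cousins share both grandparent pairs — four paths of length 4: r = 4·(1/2)^4 = 1/4).
Hamilton's rule: n·r·B > C  ⇒  n > C/(r·B) = 0.23/(0.25·0.322) = 2.857.
The smallest integer exceeding 2.857 is 3.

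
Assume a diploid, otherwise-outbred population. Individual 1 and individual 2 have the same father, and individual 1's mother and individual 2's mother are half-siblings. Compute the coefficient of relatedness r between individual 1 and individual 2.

0.3125

With two independent routes of shared ancestry, r is the sum of the two contributions.
Individual 1 and individual 2 are related in two ways: half-sibs through their shared father (r = 1/4) and half first cousins through their mothers (r = 1/16).
r = 1/4 + 1/16 = 0.3125.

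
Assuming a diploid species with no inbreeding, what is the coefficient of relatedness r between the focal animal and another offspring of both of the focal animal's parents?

Each parent–offspring link contributes a factor of 1/2, and independent paths through distinct common ancestors add.
Full sibs share both parents — two paths of length 2: r = 2·(1/2)^2 = 1/2.

0.5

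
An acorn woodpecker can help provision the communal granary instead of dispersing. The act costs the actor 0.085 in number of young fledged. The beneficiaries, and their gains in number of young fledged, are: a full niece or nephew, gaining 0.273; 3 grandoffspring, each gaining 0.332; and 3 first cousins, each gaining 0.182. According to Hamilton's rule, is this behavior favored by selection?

Hamilton's rule: the trait is favored when the sum of r·B over every recipient exceeds the actor's cost C.
r to a full niece or nephew = 0.25 (full aunt/uncle↔niece/nephew: two paths of length 3 through the shared grandparent pair: r = 2·(1/2)^3 = 1/4).
r to a grandoffspring = 1/4 (two parent–offspring links: r = (1/2)^2 = 1/4).
r to a first cousin = 1/8 (first cousins share one grandparent pair — two paths of length 4: r = 2·(1/2)^4 = 1/8).
Summing one r·B term per recipient: 1·0.25·0.273 + 3·0.25·0.332 + 3·0.125·0.182 = 0.3855.
0.3855 > 0.085: the indirect benefit exceeds the cost.

Yes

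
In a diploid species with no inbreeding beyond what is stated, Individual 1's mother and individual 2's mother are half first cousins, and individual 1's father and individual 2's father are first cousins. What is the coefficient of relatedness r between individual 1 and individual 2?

Relatedness sums over independent paths through distinct common ancestors.
Individual 1 and individual 2 are related in two ways: half second cousins through their mothers (r = 1/64) and second cousins through their fathers (r = 1/32).
r = 1/64 + 1/32 = 3/64 = 0.046875.

0.046875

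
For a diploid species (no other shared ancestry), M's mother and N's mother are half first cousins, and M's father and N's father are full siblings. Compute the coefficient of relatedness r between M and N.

0.140625

Relatedness sums over independent paths through distinct common ancestors.
M and N are related in two ways: half second cousins through their mothers (r = 1/64) and first cousins through their fathers (r = 1/8).
r = 1/64 + 1/8 = 9/64 = 0.140625.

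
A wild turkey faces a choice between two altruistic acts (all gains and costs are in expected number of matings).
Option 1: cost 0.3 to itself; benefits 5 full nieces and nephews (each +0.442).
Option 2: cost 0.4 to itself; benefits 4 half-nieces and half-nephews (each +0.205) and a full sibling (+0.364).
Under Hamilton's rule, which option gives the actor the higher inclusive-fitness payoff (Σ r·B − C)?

Option 1

Option 1: r to a full niece or nephew = 0.25.
Option 1: Σ r·B − C = (5·0.25·0.442) − 0.3 = 0.2525.
Option 2: r to a half-niece or half-nephew = 0.125.
Option 2: r to a full sibling = 0.5.
Option 2: Σ r·B − C = (4·0.125·0.205 + 1·0.5·0.364) − 0.4 = -0.1155.
Option 1 has the higher net inclusive-fitness payoff.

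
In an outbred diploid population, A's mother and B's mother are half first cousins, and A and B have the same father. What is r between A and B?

0.265625

With two independent routes of shared ancestry, r is the sum of the two contributions.
A and B are related in two ways: half second cousins through their mothers (r = 1/64) and half-sibs through their shared father (r = 1/4).
r = 1/64 + 1/4 = 17/64 = 0.265625.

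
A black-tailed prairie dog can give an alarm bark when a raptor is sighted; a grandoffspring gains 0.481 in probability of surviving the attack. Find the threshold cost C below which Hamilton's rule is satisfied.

0.12025

r to a grandoffspring = 1/4 (two parent–offspring links: r = (1/2)^2 = 1/4).
Hamilton's rule: n·r·B > C, so the trait is favored while C < n·r·B = 1·0.25·0.481 = 0.12025.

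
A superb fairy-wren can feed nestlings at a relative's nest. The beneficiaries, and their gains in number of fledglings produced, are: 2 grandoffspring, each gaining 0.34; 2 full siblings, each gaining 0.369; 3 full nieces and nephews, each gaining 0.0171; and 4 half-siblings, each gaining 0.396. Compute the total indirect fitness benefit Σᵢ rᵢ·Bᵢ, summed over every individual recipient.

0.947825

r to a grandoffspring = 0.25 (two parent–offspring links: r = (1/2)^2 = 1/4).
r to a full sibling = 1/2 (full sibs share both parents — two paths of length 2: r = 2·(1/2)^2 = 1/2).
r to a full niece or nephew = 1/4 (full aunt/uncle↔niece/nephew: two paths of length 3 through the shared grandparent pair: r = 2·(1/2)^3 = 1/4).
r to a half-sibling = 1/4 (half-sibs share one parent — one path of length 2: r = (1/2)^2 = 1/4).
Summing one r·B term per recipient: 2·0.25·0.34 + 2·0.5·0.369 + 3·0.25·0.0171 + 4·0.25·0.396 = 0.947825.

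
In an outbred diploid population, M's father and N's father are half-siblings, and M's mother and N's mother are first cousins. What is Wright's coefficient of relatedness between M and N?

0.09375

With two independent routes of shared ancestry, r is the sum of the two contributions.
M and N are related in two ways: half first cousins through their fathers (r = 1/16) and second cousins through their mothers (r = 1/32).
r = 1/16 + 1/32 = 3/32 = 0.09375.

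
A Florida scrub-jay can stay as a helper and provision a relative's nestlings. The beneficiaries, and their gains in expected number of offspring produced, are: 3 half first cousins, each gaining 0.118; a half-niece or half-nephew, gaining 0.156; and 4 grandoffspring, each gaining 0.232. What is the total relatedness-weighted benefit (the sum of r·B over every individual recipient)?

r to a half first cousin = 1/16 (half first cousins share one grandparent — one path of length 4: r = (1/2)^4 = 1/16).
r to a half-niece or half-nephew = 1/8 (half-aunt/uncle↔niece/nephew: one path of length 3: r = (1/2)^3 = 1/8).
r to a grandoffspring = 1/4 (two parent–offspring links: r = (1/2)^2 = 1/4).
Summing one r·B term per recipient: 3·0.0625·0.118 + 1·0.125·0.156 + 4·0.25·0.232 = 0.273625.

0.273625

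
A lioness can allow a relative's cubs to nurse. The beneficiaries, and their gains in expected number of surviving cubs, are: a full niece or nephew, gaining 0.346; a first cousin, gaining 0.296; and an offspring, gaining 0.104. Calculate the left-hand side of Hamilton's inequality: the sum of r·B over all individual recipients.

r to a full niece or nephew = 1/4 (full aunt/uncle↔niece/nephew: two paths of length 3 through the shared grandparent pair: r = 2·(1/2)^3 = 1/4).
r to a first cousin = 0.125 (first cousins share one grandparent pair — two paths of length 4: r = 2·(1/2)^4 = 1/8).
r to an offspring = 1/2 (one parent–offspring link: r = (1/2)^1 = 1/2).
Summing one r·B term per recipient: 1·0.25·0.346 + 1·0.125·0.296 + 1·0.5·0.104 = 0.1755.

0.1755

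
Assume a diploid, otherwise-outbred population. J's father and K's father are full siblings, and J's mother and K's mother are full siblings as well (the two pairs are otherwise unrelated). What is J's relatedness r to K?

0.25

With two independent routes of shared ancestry, r is the sum of the two contributions.
J and K are related in two ways: first cousins through their fathers (r = 1/8) and first cousins through their mothers (r = 1/8) — i.e. double first cousins.
r = 1/8 + 1/8 = 1/4 = 0.25.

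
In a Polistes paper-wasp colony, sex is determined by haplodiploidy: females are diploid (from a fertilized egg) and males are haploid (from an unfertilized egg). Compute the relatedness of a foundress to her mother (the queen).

One meiotic link between diploid queen and diploid daughter: r = 1/2.

0.5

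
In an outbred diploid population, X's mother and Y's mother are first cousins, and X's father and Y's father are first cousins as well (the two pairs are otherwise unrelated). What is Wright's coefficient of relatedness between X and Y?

Independent pedigree routes through distinct common ancestors add.
X and Y are related in two ways: second cousins through their mothers (r = 1/32) and second cousins through their fathers (r = 1/32).
r = 1/32 + 1/32 = 0.0625.

0.0625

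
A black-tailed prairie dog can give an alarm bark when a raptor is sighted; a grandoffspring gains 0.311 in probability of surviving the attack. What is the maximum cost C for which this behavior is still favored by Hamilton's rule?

r to a grandoffspring = 0.25 (two parent–offspring links: r = (1/2)^2 = 1/4).
Hamilton's rule: n·r·B > C, so the trait is favored while C < n·r·B = 1·0.25·0.311 = 0.07775.

0.07775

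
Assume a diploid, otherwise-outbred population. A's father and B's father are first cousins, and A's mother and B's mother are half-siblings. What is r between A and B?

With two independent routes of shared ancestry, r is the sum of the two contributions.
A and B are related in two ways: second cousins through their fathers (r = 1/32) and half first cousins through their mothers (r = 1/16).
r = 1/32 + 1/16 = 3/32 = 0.09375.

0.09375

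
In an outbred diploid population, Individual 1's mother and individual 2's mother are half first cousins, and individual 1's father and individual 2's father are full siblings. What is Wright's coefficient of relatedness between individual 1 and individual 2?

0.140625

Relatedness sums over independent paths through distinct common ancestors.
Individual 1 and individual 2 are related in two ways: half second cousins through their mothers (r = 1/64) and first cousins through their fathers (r = 1/8).
r = 1/64 + 1/8 = 0.140625.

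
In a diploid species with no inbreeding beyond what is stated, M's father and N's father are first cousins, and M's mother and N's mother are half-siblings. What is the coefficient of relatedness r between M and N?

With two independent routes of shared ancestry, r is the sum of the two contributions.
M and N are related in two ways: second cousins through their fathers (r = 1/32) and half first cousins through their mothers (r = 1/16).
r = 1/32 + 1/16 = 0.09375.

0.09375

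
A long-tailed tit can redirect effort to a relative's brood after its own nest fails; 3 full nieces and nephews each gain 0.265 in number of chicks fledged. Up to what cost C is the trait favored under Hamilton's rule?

0.19875

r to a full niece or nephew = 1/4 (full aunt/uncle↔niece/nephew: two paths of length 3 through the shared grandparent pair: r = 2·(1/2)^3 = 1/4).
Hamilton's rule: n·r·B > C, so the trait is favored while C < n·r·B = 3·0.25·0.265 = 0.19875.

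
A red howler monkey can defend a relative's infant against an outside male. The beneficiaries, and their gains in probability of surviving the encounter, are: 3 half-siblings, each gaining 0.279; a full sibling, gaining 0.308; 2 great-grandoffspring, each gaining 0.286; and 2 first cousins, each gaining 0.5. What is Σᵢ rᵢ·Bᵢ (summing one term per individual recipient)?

0.55975

r to a half-sibling = 0.25 (half-sibs share one parent — one path of length 2: r = (1/2)^2 = 1/4).
r to a full sibling = 0.5 (full sibs share both parents — two paths of length 2: r = 2·(1/2)^2 = 1/2).
r to a great-grandoffspring = 0.125 (three parent–offspring links: r = (1/2)^3 = 1/8).
r to a first cousin = 0.125 (first cousins share one grandparent pair — two paths of length 4: r = 2·(1/2)^4 = 1/8).
Summing one r·B term per recipient: 3·0.25·0.279 + 1·0.5·0.308 + 2·0.125·0.286 + 2·0.125·0.5 = 0.55975.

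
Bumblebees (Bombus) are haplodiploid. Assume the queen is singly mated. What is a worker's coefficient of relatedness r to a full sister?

0.75

Haplodiploid full sisters inherit their father's entire haploid genome identically (contributing 1/2) and on average half of their mother's contribution (1/2 · 1/2 = 1/4); r = 1/2 + 1/4 = 3/4.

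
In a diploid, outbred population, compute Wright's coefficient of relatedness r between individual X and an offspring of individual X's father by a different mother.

Each parent–offspring link contributes a factor of 1/2, and independent paths through distinct common ancestors add.
Half-sibs share one parent — one path of length 2: r = (1/2)^2 = 1/4.

0.25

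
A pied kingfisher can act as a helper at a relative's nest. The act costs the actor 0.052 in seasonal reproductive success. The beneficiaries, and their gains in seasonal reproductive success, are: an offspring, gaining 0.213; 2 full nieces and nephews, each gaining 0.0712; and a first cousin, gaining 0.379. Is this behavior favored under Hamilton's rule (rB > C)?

Hamilton's rule: the trait is favored when the sum of r·B over every recipient exceeds the actor's cost C.
r to an offspring = 1/2 (one parent–offspring link: r = (1/2)^1 = 1/2).
r to a full niece or nephew = 0.25 (full aunt/uncle↔niece/nephew: two paths of length 3 through the shared grandparent pair: r = 2·(1/2)^3 = 1/4).
r to a first cousin = 1/8 (first cousins share one grandparent pair — two paths of length 4: r = 2·(1/2)^4 = 1/8).
Summing one r·B term per recipient: 1·0.5·0.213 + 2·0.25·0.0712 + 1·0.125·0.379 = 0.189475.
0.189475 > 0.052: the indirect benefit exceeds the cost.

Yes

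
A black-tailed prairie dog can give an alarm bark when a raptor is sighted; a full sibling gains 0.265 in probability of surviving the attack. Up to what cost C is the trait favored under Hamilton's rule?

0.1325

r to a full sibling = 1/2 (full sibs share both parents — two paths of length 2: r = 2·(1/2)^2 = 1/2).
Hamilton's rule: n·r·B > C, so the trait is favored while C < n·r·B = 1·0.5·0.265 = 0.1325.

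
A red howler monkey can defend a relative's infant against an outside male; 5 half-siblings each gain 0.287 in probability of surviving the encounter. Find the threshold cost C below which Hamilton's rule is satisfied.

0.35875

r to a half-sibling = 1/4 (half-sibs share one parent — one path of length 2: r = (1/2)^2 = 1/4).
Hamilton's rule: n·r·B > C, so the trait is favored while C < n·r·B = 5·0.25·0.287 = 0.35875.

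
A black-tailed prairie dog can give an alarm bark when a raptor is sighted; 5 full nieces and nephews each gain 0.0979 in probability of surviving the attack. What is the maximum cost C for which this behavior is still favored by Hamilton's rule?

r to a full niece or nephew = 1/4 (full aunt/uncle↔niece/nephew: two paths of length 3 through the shared grandparent pair: r = 2·(1/2)^3 = 1/4).
Hamilton's rule: n·r·B > C, so the trait is favored while C < n·r·B = 5·0.25·0.0979 = 0.122375.

0.122375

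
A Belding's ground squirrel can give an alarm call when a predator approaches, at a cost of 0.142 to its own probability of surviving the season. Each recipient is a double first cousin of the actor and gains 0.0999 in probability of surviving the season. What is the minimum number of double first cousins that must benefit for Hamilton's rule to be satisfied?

r to a double first cousin = 0.25 (double first cousins share both grandparent pairs — four paths of length 4: r = 4·(1/2)^4 = 1/4).
Hamilton's rule: n·r·B > C  ⇒  n > C/(r·B) = 0.142/(0.25·0.0999) = 5.686.
The smallest integer exceeding 5.686 is 6.

6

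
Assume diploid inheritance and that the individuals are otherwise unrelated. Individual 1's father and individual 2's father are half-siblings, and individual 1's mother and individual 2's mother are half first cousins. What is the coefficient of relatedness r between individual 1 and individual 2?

Independent pedigree routes through distinct common ancestors add.
Individual 1 and individual 2 are related in two ways: half first cousins through their fathers (r = 1/16) and half second cousins through their mothers (r = 1/64).
r = 1/16 + 1/64 = 0.078125.

0.078125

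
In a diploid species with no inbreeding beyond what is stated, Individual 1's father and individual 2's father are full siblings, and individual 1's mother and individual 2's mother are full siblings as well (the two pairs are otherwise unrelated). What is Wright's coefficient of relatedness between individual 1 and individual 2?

0.25

Relatedness sums over independent paths through distinct common ancestors.
Individual 1 and individual 2 are related in two ways: first cousins through their fathers (r = 1/8) and first cousins through their mothers (r = 1/8) — i.e. double first cousins.
r = 1/8 + 1/8 = 0.25.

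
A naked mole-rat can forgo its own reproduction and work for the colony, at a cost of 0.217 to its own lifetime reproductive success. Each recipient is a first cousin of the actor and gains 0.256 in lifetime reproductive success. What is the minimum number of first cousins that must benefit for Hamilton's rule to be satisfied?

7

r to a first cousin = 1/8 (first cousins share one grandparent pair — two paths of length 4: r = 2·(1/2)^4 = 1/8).
Hamilton's rule: n·r·B > C  ⇒  n > C/(r·B) = 0.217/(0.125·0.256) = 6.781.
The smallest integer exceeding 6.781 is 7.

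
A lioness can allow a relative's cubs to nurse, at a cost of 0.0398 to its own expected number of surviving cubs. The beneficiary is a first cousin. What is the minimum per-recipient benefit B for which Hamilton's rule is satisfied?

0.3184

r to a first cousin = 0.125 (first cousins share one grandparent pair — two paths of length 4: r = 2·(1/2)^4 = 1/8).
Hamilton's rule with n recipients of equal r: n·r·B > C, so B > C/(n·r) = 0.0398/(1·0.125) = 0.3184.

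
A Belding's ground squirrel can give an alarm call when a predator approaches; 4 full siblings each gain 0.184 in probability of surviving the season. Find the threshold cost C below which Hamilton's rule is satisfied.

0.368

r to a full sibling = 0.5 (full sibs share both parents — two paths of length 2: r = 2·(1/2)^2 = 1/2).
Hamilton's rule: n·r·B > C, so the trait is favored while C < n·r·B = 4·0.5·0.184 = 0.368.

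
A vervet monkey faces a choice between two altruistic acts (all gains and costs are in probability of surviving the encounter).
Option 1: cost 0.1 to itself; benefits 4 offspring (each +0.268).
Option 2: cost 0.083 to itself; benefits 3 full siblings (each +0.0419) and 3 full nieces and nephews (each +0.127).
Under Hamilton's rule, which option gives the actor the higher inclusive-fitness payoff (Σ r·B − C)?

Option 1

Option 1: r to an offspring = 0.5.
Option 1: Σ r·B − C = (4·0.5·0.268) − 0.1 = 0.436.
Option 2: r to a full sibling = 0.5.
Option 2: r to a full niece or nephew = 0.25.
Option 2: Σ r·B − C = (3·0.5·0.0419 + 3·0.25·0.127) − 0.083 = 0.0751.
Option 1 has the higher net inclusive-fitness payoff.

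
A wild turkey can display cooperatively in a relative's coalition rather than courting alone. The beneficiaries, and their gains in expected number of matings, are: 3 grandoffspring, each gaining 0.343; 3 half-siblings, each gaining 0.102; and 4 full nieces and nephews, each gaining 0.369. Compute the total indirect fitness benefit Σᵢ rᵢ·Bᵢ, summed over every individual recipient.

0.70275

r to a grandoffspring = 0.25 (two parent–offspring links: r = (1/2)^2 = 1/4).
r to a half-sibling = 0.25 (half-sibs share one parent — one path of length 2: r = (1/2)^2 = 1/4).
r to a full niece or nephew = 1/4 (full aunt/uncle↔niece/nephew: two paths of length 3 through the shared grandparent pair: r = 2·(1/2)^3 = 1/4).
Summing one r·B term per recipient: 3·0.25·0.343 + 3·0.25·0.102 + 4·0.25·0.369 = 0.70275.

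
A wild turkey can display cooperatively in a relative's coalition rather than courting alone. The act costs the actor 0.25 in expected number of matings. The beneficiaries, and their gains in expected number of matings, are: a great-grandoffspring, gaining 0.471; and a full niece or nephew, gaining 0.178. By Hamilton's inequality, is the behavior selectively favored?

No

Hamilton's rule: the trait is favored when the sum of r·B over every recipient exceeds the actor's cost C.
r to a great-grandoffspring = 1/8 (three parent–offspring links: r = (1/2)^3 = 1/8).
r to a full niece or nephew = 1/4 (full aunt/uncle↔niece/nephew: two paths of length 3 through the shared grandparent pair: r = 2·(1/2)^3 = 1/4).
Summing one r·B term per recipient: 1·0.125·0.471 + 1·0.25·0.178 = 0.103375.
0.103375 < 0.25: the indirect benefit is less than the cost.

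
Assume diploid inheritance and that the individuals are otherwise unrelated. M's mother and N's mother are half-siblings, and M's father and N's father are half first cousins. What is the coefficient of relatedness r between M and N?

0.078125

Relatedness sums over independent paths through distinct common ancestors.
M and N are related in two ways: half first cousins through their mothers (r = 1/16) and half second cousins through their fathers (r = 1/64).
r = 1/16 + 1/64 = 0.078125.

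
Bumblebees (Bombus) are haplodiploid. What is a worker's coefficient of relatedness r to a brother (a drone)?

Her haploid brother carries none of their father's genes and a random half of their mother's genome; that half matches the maternal half of her own genome with probability 1/2: r = 1/2 · 1/2 = 1/4.

0.25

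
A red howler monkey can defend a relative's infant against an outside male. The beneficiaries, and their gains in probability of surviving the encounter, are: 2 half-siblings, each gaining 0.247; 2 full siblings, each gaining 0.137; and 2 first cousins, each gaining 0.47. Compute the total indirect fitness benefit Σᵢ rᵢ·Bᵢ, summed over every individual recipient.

0.378

r to a half-sibling = 1/4 (half-sibs share one parent — one path of length 2: r = (1/2)^2 = 1/4).
r to a full sibling = 0.5 (full sibs share both parents — two paths of length 2: r = 2·(1/2)^2 = 1/2).
r to a first cousin = 0.125 (first cousins share one grandparent pair — two paths of length 4: r = 2·(1/2)^4 = 1/8).
Summing one r·B term per recipient: 2·0.25·0.247 + 2·0.5·0.137 + 2·0.125·0.47 = 0.378.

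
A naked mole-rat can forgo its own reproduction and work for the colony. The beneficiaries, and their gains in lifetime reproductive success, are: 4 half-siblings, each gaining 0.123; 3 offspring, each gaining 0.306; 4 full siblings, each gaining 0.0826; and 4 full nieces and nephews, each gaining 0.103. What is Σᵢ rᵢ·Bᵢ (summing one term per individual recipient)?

0.8502

r to a half-sibling = 1/4 (half-sibs share one parent — one path of length 2: r = (1/2)^2 = 1/4).
r to an offspring = 0.5 (one parent–offspring link: r = (1/2)^1 = 1/2).
r to a full sibling = 1/2 (full sibs share both parents — two paths of length 2: r = 2·(1/2)^2 = 1/2).
r to a full niece or nephew = 1/4 (full aunt/uncle↔niece/nephew: two paths of length 3 through the shared grandparent pair: r = 2·(1/2)^3 = 1/4).
Summing one r·B term per recipient: 4·0.25·0.123 + 3·0.5·0.306 + 4·0.5·0.0826 + 4·0.25·0.103 = 0.8502.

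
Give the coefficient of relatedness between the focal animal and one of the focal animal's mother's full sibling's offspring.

Each parent–offspring link contributes a factor of 1/2, and independent paths through distinct common ancestors add.
First cousins share one grandparent pair — two paths of length 4: r = 2·(1/2)^4 = 1/8.

0.125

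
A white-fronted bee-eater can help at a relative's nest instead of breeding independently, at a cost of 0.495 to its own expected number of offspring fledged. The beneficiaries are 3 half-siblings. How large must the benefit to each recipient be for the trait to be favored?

r to a half-sibling = 1/4 (half-sibs share one parent — one path of length 2: r = (1/2)^2 = 1/4).
Hamilton's rule with n recipients of equal r: n·r·B > C, so B > C/(n·r) = 0.495/(3·0.25) = 0.66.

0.66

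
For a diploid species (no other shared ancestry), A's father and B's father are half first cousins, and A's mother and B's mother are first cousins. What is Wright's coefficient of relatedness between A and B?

Wright's path rule: contributions from independent ancestry routes add.
A and B are related in two ways: half second cousins through their fathers (r = 1/64) and second cousins through their mothers (r = 1/32).
r = 1/64 + 1/32 = 3/64 = 0.046875.

0.046875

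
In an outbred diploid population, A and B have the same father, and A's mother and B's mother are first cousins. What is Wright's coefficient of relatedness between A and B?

Independent pedigree routes through distinct common ancestors add.
A and B are related in two ways: half-sibs through their shared father (r = 1/4) and second cousins through their mothers (r = 1/32).
r = 1/4 + 1/32 = 9/32 = 0.28125.

0.28125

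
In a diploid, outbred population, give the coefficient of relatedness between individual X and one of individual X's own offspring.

Each parent–offspring link contributes a factor of 1/2, and independent paths through distinct common ancestors add.
One parent–offspring link: r = (1/2)^1 = 1/2.

0.5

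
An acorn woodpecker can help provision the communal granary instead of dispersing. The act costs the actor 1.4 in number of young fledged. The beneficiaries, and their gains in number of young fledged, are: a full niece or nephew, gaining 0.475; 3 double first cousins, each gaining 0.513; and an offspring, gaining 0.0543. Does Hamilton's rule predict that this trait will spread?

No

Hamilton's rule: the trait is favored when the sum of r·B over every recipient exceeds the actor's cost C.
r to a full niece or nephew = 0.25 (full aunt/uncle↔niece/nephew: two paths of length 3 through the shared grandparent pair: r = 2·(1/2)^3 = 1/4).
r to a double first cousin = 0.25 (double first cousins share both grandparent pairs — four paths of length 4: r = 4·(1/2)^4 = 1/4).
r to an offspring = 0.5 (one parent–offspring link: r = (1/2)^1 = 1/2).
Summing one r·B term per recipient: 1·0.25·0.475 + 3·0.25·0.513 + 1·0.5·0.0543 = 0.53065.
0.53065 < 1.4: the indirect benefit is less than the cost.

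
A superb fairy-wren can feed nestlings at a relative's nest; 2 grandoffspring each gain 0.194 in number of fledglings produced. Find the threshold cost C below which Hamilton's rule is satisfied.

0.097

r to a grandoffspring = 1/4 (two parent–offspring links: r = (1/2)^2 = 1/4).
Hamilton's rule: n·r·B > C, so the trait is favored while C < n·r·B = 2·0.25·0.194 = 0.097.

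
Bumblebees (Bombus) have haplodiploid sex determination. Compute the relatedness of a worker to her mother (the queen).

0.5

One meiotic link between diploid queen and diploid daughter: r = 1/2.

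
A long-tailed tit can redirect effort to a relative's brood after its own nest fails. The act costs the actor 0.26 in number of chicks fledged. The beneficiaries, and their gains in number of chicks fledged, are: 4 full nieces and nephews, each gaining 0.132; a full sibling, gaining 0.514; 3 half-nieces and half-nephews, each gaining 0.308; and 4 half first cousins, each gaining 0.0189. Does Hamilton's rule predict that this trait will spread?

Hamilton's rule: the trait is favored when the sum of r·B over every recipient exceeds the actor's cost C.
r to a full niece or nephew = 1/4 (full aunt/uncle↔niece/nephew: two paths of length 3 through the shared grandparent pair: r = 2·(1/2)^3 = 1/4).
r to a full sibling = 0.5 (full sibs share both parents — two paths of length 2: r = 2·(1/2)^2 = 1/2).
r to a half-niece or half-nephew = 1/8 (half-aunt/uncle↔niece/nephew: one path of length 3: r = (1/2)^3 = 1/8).
r to a half first cousin = 1/16 (half first cousins share one grandparent — one path of length 4: r = (1/2)^4 = 1/16).
Summing one r·B term per recipient: 4·0.25·0.132 + 1·0.5·0.514 + 3·0.125·0.308 + 4·0.0625·0.0189 = 0.509225.
0.509225 > 0.26: the indirect benefit exceeds the cost.

Yes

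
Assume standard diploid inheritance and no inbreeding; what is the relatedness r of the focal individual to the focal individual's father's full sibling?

0.25

Each parent–offspring link contributes a factor of 1/2, and independent paths through distinct common ancestors add.
Full aunt/uncle↔niece/nephew: two paths of length 3 through the shared grandparent pair: r = 2·(1/2)^3 = 1/4.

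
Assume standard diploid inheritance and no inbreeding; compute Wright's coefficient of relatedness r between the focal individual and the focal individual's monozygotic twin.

1

Each parent–offspring link contributes a factor of 1/2, and independent paths through distinct common ancestors add.
Monozygotic twins share every allele identical by descent: r = 1.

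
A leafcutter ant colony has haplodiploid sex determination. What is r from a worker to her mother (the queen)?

One meiotic link between diploid queen and diploid daughter: r = 1/2.

0.5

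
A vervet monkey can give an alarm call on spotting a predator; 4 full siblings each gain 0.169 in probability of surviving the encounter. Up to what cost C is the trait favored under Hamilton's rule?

0.338

r to a full sibling = 1/2 (full sibs share both parents — two paths of length 2: r = 2·(1/2)^2 = 1/2).
Hamilton's rule: n·r·B > C, so the trait is favored while C < n·r·B = 4·0.5·0.169 = 0.338.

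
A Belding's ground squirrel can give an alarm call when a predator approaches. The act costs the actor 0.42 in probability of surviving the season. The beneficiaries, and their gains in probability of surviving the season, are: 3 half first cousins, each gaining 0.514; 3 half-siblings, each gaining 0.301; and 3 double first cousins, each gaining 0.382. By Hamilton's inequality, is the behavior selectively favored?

Yes

Hamilton's rule: the trait is favored when the sum of r·B over every recipient exceeds the actor's cost C.
r to a half first cousin = 1/16 (half first cousins share one grandparent — one path of length 4: r = (1/2)^4 = 1/16).
r to a half-sibling = 1/4 (half-sibs share one parent — one path of length 2: r = (1/2)^2 = 1/4).
r to a double first cousin = 0.25 (double first cousins share both grandparent pairs — four paths of length 4: r = 4·(1/2)^4 = 1/4).
Summing one r·B term per recipient: 3·0.0625·0.514 + 3·0.25·0.301 + 3·0.25·0.382 = 0.608625.
0.608625 > 0.42: the indirect benefit exceeds the cost.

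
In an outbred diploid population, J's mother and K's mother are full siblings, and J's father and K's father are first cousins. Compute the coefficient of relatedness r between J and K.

0.15625

Relatedness sums over independent paths through distinct common ancestors.
J and K are related in two ways: first cousins through their mothers (r = 1/8) and second cousins through their fathers (r = 1/32).
r = 1/8 + 1/32 = 5/32 = 0.15625.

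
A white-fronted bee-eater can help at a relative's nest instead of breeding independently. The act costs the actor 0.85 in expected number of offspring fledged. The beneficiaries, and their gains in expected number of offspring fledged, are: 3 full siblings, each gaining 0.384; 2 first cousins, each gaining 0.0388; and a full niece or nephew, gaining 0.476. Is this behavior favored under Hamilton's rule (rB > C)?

No

Hamilton's rule: the trait is favored when the sum of r·B over every recipient exceeds the actor's cost C.
r to a full sibling = 0.5 (full sibs share both parents — two paths of length 2: r = 2·(1/2)^2 = 1/2).
r to a first cousin = 1/8 (first cousins share one grandparent pair — two paths of length 4: r = 2·(1/2)^4 = 1/8).
r to a full niece or nephew = 1/4 (full aunt/uncle↔niece/nephew: two paths of length 3 through the shared grandparent pair: r = 2·(1/2)^3 = 1/4).
Summing one r·B term per recipient: 3·0.5·0.384 + 2·0.125·0.0388 + 1·0.25·0.476 = 0.7047.
0.7047 < 0.85: the indirect benefit is less than the cost.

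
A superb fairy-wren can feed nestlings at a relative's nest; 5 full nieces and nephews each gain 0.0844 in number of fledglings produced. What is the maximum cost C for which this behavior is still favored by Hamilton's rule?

0.1055

r to a full niece or nephew = 0.25 (full aunt/uncle↔niece/nephew: two paths of length 3 through the shared grandparent pair: r = 2·(1/2)^3 = 1/4).
Hamilton's rule: n·r·B > C, so the trait is favored while C < n·r·B = 5·0.25·0.0844 = 0.1055.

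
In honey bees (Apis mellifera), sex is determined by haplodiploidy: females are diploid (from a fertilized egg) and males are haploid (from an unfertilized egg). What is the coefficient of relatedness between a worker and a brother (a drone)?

0.25

Her haploid brother carries none of their father's genes and a random half of their mother's genome; that half matches the maternal half of her own genome with probability 1/2: r = 1/2 · 1/2 = 1/4.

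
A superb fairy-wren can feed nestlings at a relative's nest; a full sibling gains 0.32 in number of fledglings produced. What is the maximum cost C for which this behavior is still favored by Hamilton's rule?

r to a full sibling = 1/2 (full sibs share both parents — two paths of length 2: r = 2·(1/2)^2 = 1/2).
Hamilton's rule: n·r·B > C, so the trait is favored while C < n·r·B = 1·0.5·0.32 = 0.16.

0.16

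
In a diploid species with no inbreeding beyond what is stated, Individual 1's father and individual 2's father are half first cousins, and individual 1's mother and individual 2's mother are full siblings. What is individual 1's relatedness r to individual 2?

Relatedness sums over independent paths through distinct common ancestors.
Individual 1 and individual 2 are related in two ways: half second cousins through their fathers (r = 1/64) and first cousins through their mothers (r = 1/8).
r = 1/64 + 1/8 = 9/64 = 0.140625.

0.140625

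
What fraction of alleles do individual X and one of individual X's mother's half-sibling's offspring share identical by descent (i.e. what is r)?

Each parent–offspring link contributes a factor of 1/2, and independent paths through distinct common ancestors add.
Half first cousins share one grandparent — one path of length 4: r = (1/2)^4 = 1/16.

0.0625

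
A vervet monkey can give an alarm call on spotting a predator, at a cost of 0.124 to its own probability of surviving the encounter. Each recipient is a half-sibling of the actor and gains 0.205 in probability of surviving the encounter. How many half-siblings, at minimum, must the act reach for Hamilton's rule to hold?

3

r to a half-sibling = 0.25 (half-sibs share one parent — one path of length 2: r = (1/2)^2 = 1/4).
Hamilton's rule: n·r·B > C  ⇒  n > C/(r·B) = 0.124/(0.25·0.205) = 2.42.
The smallest integer exceeding 2.42 is 3.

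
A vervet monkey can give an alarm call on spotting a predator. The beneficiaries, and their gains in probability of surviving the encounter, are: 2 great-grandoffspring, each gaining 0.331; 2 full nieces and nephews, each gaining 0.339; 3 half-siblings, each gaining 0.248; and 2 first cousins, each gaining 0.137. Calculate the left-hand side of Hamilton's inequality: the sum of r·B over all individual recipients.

0.4725

r to a great-grandoffspring = 0.125 (three parent–offspring links: r = (1/2)^3 = 1/8).
r to a full niece or nephew = 1/4 (full aunt/uncle↔niece/nephew: two paths of length 3 through the shared grandparent pair: r = 2·(1/2)^3 = 1/4).
r to a half-sibling = 0.25 (half-sibs share one parent — one path of length 2: r = (1/2)^2 = 1/4).
r to a first cousin = 0.125 (first cousins share one grandparent pair — two paths of length 4: r = 2·(1/2)^4 = 1/8).
Summing one r·B term per recipient: 2·0.125·0.331 + 2·0.25·0.339 + 3·0.25·0.248 + 2·0.125·0.137 = 0.4725.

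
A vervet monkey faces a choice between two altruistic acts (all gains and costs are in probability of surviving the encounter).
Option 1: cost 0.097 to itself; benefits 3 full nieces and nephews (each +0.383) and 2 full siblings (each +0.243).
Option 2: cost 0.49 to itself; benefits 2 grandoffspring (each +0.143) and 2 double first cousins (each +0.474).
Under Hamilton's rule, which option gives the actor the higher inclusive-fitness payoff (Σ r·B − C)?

Option 1: r to a full niece or nephew = 0.25.
Option 1: r to a full sibling = 0.5.
Option 1: Σ r·B − C = (3·0.25·0.383 + 2·0.5·0.243) − 0.097 = 0.43325.
Option 2: r to a grandoffspring = 0.25.
Option 2: r to a double first cousin = 0.25.
Option 2: Σ r·B − C = (2·0.25·0.143 + 2·0.25·0.474) − 0.49 = -0.1815.
Option 1 has the higher net inclusive-fitness payoff.

Option 1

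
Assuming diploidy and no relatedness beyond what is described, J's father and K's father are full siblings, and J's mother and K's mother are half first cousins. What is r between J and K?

0.140625

Relatedness sums over independent paths through distinct common ancestors.
J and K are related in two ways: first cousins through their fathers (r = 1/8) and half second cousins through their mothers (r = 1/64).
r = 1/8 + 1/64 = 0.140625.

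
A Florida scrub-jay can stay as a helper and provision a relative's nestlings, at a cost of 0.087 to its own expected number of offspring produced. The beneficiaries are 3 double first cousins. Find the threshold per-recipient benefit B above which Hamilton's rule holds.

r to a double first cousin = 0.25 (double first cousins share both grandparent pairs — four paths of length 4: r = 4·(1/2)^4 = 1/4).
Hamilton's rule with n recipients of equal r: n·r·B > C, so B > C/(n·r) = 0.087/(3·0.25) = 0.116.

0.116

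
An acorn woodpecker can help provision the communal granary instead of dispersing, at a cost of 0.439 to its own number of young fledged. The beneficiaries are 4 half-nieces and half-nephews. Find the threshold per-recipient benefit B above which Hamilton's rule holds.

0.878

r to a half-niece or half-nephew = 1/8 (half-aunt/uncle↔niece/nephew: one path of length 3: r = (1/2)^3 = 1/8).
Hamilton's rule with n recipients of equal r: n·r·B > C, so B > C/(n·r) = 0.439/(4·0.125) = 0.878.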